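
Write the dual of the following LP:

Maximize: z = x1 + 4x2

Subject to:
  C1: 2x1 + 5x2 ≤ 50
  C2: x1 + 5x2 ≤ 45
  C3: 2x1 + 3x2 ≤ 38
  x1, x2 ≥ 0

Primal max cᵀx s.t. Ax ≤ b, x ≥ 0  →  Dual min bᵀy s.t. Aᵀy ≥ c, y ≥ 0.

Minimize: z = 50y1 + 45y2 + 38y3

Subject to:
  2y1 + y2 + 2y3 ≥ 1
  5y1 + 5y2 + 3y3 ≥ 4
  y1, y2, y3 ≥ 0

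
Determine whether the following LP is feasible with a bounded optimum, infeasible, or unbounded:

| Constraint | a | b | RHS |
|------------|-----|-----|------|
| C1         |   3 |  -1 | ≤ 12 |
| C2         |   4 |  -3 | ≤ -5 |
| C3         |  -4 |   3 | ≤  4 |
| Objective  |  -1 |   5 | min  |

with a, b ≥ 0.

Infeasible (no feasible solution exists)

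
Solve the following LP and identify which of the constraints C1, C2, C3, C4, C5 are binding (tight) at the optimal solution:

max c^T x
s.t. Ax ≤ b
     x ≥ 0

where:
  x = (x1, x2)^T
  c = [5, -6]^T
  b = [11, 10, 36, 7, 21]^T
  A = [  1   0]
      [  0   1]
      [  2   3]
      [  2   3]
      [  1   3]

At x1 = 3.5, x2 = 0, compute slack b - a·x for each constraint:
  C1: 11 − 3.5 = 7.5  (slack)
  C2: 10 − 0 = 10  (slack)
  C3: 36 − 7 = 29  (slack)
  C4: 7 − 7 = 0  (binding)
  C5: 21 − 3.5 = 17.5  (slack)

Optimal: x1 = 3.5, x2 = 0
Binding: C4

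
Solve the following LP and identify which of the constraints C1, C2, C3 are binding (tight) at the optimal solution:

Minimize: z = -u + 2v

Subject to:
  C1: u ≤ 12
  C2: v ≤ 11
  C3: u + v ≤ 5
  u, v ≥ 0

At u = 5, v = 0, compute slack b - a·x for each constraint:
  C1: 12 − 5 = 7  (slack)
  C2: 11 − 0 = 11  (slack)
  C3: 5 − 5 = 0  (binding)

Optimal: u = 5, v = 0
Binding: C3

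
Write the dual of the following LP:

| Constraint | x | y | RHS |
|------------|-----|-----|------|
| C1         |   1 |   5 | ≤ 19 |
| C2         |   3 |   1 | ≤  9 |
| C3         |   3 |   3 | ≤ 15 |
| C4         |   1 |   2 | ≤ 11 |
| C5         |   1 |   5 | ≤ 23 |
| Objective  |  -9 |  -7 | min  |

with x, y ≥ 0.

Primal min cᵀx s.t. Ax ≤ b, x ≥ 0  →  Dual max −bᵀy s.t. Aᵀy ≥ −c, y ≥ 0.

Maximize: z = -19y1 - 9y2 - 15y3 - 11y4 - 23y5

Subject to:
  y1 + 3y2 + 3y3 + y4 + y5 ≥ 9
  5y1 + y2 + 3y3 + 2y4 + 5y5 ≥ 7
  y1, y2, y3, y4, y5 ≥ 0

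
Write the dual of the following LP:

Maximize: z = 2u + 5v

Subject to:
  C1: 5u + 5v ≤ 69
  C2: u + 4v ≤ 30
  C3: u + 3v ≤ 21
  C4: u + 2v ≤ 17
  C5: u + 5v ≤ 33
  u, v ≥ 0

Primal max cᵀx s.t. Ax ≤ b, x ≥ 0  →  Dual min bᵀy s.t. Aᵀy ≥ c, y ≥ 0.

Minimize: z = 69y1 + 30y2 + 21y3 + 17y4 + 33y5

Subject to:
  5y1 + y2 + y3 + y4 + y5 ≥ 2
  5y1 + 4y2 + 3y3 + 2y4 + 5y5 ≥ 5
  y1, y2, y3, y4, y5 ≥ 0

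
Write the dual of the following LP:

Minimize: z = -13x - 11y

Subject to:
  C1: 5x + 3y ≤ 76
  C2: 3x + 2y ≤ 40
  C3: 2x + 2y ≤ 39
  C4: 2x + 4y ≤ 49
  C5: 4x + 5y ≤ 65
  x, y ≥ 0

Primal min cᵀx s.t. Ax ≤ b, x ≥ 0  →  Dual max −bᵀy s.t. Aᵀy ≥ −c, y ≥ 0.

Maximize: z = -76y1 - 40y2 - 39y3 - 49y4 - 65y5

Subject to:
  5y1 + 3y2 + 2y3 + 2y4 + 4y5 ≥ 13
  3y1 + 2y2 + 2y3 + 4y4 + 5y5 ≥ 11
  y1, y2, y3, y4, y5 ≥ 0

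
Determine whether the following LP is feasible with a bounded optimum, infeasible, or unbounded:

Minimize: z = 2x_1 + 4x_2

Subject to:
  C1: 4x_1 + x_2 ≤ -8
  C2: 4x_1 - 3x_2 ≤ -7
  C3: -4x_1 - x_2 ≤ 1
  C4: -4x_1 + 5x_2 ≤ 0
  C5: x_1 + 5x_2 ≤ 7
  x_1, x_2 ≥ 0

Infeasible (no feasible solution exists)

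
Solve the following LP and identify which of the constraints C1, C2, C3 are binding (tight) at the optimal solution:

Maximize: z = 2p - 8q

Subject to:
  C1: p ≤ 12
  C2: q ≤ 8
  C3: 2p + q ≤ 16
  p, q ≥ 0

At p = 8, q = 0, compute slack b - a·x for each constraint:
  C1: 12 − 8 = 4  (slack)
  C2: 8 − 0 = 8  (slack)
  C3: 16 − 16 = 0  (binding)

Optimal: p = 8, q = 0
Binding: C3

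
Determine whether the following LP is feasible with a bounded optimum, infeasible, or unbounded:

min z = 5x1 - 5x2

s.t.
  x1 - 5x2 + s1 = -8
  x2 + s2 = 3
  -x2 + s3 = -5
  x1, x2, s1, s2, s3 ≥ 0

Infeasible (no feasible solution exists)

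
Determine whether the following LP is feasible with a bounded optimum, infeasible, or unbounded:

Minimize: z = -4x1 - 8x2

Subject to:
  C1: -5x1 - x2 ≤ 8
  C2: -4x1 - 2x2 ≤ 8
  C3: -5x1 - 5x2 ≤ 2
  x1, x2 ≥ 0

Unbounded (objective can decrease without bound)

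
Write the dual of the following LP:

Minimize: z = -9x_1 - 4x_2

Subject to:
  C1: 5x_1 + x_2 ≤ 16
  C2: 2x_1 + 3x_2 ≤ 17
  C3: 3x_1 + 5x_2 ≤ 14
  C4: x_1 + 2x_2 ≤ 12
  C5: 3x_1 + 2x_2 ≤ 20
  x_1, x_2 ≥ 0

Primal min cᵀx s.t. Ax ≤ b, x ≥ 0  →  Dual max −bᵀy s.t. Aᵀy ≥ −c, y ≥ 0.

Maximize: z = -16y1 - 17y2 - 14y3 - 12y4 - 20y5

Subject to:
  5y1 + 2y2 + 3y3 + y4 + 3y5 ≥ 9
  y1 + 3y2 + 5y3 + 2y4 + 2y5 ≥ 4
  y1, y2, y3, y4, y5 ≥ 0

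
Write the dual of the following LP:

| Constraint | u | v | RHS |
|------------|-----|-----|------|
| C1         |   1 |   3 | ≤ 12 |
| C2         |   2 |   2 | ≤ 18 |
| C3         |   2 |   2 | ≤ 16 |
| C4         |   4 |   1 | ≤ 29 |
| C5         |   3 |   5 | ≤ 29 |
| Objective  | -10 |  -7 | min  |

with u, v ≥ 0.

Primal min cᵀx s.t. Ax ≤ b, x ≥ 0  →  Dual max −bᵀy s.t. Aᵀy ≥ −c, y ≥ 0.

Maximize: z = -12y1 - 18y2 - 16y3 - 29y4 - 29y5

Subject to:
  y1 + 2y2 + 2y3 + 4y4 + 3y5 ≥ 10
  3y1 + 2y2 + 2y3 + y4 + 5y5 ≥ 7
  y1, y2, y3, y4, y5 ≥ 0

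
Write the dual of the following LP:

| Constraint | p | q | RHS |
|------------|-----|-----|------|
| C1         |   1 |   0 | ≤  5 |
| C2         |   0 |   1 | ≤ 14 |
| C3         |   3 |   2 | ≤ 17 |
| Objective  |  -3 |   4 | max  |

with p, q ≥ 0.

Primal max cᵀx s.t. Ax ≤ b, x ≥ 0  →  Dual min bᵀy s.t. Aᵀy ≥ c, y ≥ 0.

Minimize: z = 5y1 + 14y2 + 17y3

Subject to:
  y1 + 3y3 ≥ -3
  y2 + 2y3 ≥ 4
  y1, y2, y3 ≥ 0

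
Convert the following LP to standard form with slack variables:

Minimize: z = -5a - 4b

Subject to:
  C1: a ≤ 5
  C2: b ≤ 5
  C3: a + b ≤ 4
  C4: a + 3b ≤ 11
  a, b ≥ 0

min z = -5a - 4b

s.t.
  a + s1 = 5
  b + s2 = 5
  a + b + s3 = 4
  a + 3b + s4 = 11
  a, b, s1, s2, s3, s4 ≥ 0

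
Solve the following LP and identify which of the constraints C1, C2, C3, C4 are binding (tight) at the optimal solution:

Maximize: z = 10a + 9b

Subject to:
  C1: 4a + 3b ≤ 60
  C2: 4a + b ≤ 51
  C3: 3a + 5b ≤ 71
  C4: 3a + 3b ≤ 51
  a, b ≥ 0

At a = 9, b = 8, compute slack b - a·x for each constraint:
  C1: 60 − 60 = 0  (binding)
  C2: 51 − 44 = 7  (slack)
  C3: 71 − 67 = 4  (slack)
  C4: 51 − 51 = 0  (binding)

Optimal: a = 9, b = 8
Binding: C1, C4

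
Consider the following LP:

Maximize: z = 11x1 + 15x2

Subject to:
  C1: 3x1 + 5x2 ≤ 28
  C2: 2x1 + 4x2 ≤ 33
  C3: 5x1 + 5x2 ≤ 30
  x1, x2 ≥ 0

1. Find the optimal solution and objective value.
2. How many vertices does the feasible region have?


1. x1 = 1, x2 = 5, z = 86
2. 4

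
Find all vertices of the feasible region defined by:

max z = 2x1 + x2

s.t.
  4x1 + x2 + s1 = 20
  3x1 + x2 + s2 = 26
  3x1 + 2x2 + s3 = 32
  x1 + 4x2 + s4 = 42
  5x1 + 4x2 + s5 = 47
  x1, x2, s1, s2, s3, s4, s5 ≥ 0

(0, 0), (5, 0), (3, 8), (1.25, 10.19), (0, 10.5)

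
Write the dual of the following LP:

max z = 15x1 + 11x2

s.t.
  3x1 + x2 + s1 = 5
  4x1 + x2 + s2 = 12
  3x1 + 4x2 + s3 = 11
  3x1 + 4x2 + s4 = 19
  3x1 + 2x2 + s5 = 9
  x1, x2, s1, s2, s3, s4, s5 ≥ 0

Primal max cᵀx s.t. Ax ≤ b, x ≥ 0  →  Dual min bᵀy s.t. Aᵀy ≥ c, y ≥ 0.

Minimize: z = 5y1 + 12y2 + 11y3 + 19y4 + 9y5

Subject to:
  3y1 + 4y2 + 3y3 + 3y4 + 3y5 ≥ 15
  y1 + y2 + 4y3 + 4y4 + 2y5 ≥ 11
  y1, y2, y3, y4, y5 ≥ 0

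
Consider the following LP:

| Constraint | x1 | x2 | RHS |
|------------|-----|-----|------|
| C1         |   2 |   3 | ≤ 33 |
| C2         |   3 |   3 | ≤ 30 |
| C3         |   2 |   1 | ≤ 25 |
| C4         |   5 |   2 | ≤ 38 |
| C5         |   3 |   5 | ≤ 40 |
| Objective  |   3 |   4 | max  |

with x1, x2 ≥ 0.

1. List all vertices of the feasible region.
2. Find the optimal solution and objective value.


1. (0, 0), (7.6, 0), (6, 4), (5, 5), (0, 8)
2. x1 = 5, x2 = 5, z = 35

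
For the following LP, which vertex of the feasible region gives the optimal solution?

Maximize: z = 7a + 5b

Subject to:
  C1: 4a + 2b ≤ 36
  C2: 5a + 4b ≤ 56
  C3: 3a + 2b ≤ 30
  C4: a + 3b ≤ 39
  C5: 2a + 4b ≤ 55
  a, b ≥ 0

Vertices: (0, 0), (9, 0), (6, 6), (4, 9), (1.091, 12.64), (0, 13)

Evaluate the objective at each vertex of the feasible region:
  z(0, 0) = 0
  z(9, 0) = 63
  z(6, 6) = 72
  z(4, 9) = 73  ←
  z(1.091, 12.64) = 70.82
  z(0, 13) = 65
The maximum is at a = 4, b = 9.

(4, 9)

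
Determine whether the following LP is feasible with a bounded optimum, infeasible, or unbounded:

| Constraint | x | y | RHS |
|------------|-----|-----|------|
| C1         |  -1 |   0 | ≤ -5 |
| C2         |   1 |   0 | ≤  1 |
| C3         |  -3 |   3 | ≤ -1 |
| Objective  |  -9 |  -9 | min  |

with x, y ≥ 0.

Infeasible (no feasible solution exists)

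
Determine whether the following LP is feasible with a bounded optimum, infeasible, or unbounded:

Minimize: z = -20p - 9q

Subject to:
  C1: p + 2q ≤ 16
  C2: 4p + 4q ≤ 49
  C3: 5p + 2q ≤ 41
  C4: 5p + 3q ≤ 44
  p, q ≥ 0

Feasible with a bounded optimal solution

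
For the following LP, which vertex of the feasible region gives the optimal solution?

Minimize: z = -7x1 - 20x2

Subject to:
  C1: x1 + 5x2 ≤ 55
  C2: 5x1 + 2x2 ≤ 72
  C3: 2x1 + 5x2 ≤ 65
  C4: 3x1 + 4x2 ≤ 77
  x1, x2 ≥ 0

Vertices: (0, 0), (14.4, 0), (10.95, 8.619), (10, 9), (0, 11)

Evaluate the objective at each vertex of the feasible region:
  z(0, 0) = 0
  z(14.4, 0) = -100.8
  z(10.95, 8.619) = -249
  z(10, 9) = -250  ←
  z(0, 11) = -220
The minimum is at x1 = 10, x2 = 9.

(10, 9)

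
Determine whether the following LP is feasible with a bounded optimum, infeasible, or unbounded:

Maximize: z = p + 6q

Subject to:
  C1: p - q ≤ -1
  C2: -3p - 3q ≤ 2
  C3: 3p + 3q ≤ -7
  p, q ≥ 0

Infeasible (no feasible solution exists)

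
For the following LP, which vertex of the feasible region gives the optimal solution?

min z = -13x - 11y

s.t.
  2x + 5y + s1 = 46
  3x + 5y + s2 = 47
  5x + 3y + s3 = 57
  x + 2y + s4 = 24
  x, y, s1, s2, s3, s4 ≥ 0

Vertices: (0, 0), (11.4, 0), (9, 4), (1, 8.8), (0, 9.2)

Evaluate the objective at each vertex of the feasible region:
  z(0, 0) = 0
  z(11.4, 0) = -148.2
  z(9, 4) = -161  ←
  z(1, 8.8) = -109.8
  z(0, 9.2) = -101.2
The minimum is at x = 9, y = 4.

(9, 4)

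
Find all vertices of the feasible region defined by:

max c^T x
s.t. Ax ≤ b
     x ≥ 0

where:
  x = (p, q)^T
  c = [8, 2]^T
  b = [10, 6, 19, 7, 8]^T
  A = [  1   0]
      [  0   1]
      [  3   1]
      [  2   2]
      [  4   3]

(0, 0), (2, 0), (0, 2.667)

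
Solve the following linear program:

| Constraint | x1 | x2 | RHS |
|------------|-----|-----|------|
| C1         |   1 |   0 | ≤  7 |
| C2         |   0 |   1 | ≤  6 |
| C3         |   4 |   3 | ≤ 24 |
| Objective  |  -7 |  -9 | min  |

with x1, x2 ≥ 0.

Evaluate the objective at each vertex of the feasible region:
  z(0, 0) = 0
  z(6, 0) = -42
  z(1.5, 6) = -64.5  ←
  z(0, 6) = -54
The minimum is at x1 = 1.5, x2 = 6.

x1 = 1.5, x2 = 6, z = -64.5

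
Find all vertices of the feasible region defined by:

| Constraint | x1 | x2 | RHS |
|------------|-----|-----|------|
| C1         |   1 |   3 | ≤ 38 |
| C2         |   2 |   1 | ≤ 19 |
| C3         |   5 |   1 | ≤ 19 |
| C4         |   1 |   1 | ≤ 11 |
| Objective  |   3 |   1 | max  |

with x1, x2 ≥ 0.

(0, 0), (3.8, 0), (2, 9), (0, 11)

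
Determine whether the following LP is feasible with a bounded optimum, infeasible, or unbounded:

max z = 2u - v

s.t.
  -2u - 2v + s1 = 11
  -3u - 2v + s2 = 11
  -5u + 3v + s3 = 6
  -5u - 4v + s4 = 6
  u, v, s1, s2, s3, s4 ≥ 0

Unbounded (objective can increase without bound)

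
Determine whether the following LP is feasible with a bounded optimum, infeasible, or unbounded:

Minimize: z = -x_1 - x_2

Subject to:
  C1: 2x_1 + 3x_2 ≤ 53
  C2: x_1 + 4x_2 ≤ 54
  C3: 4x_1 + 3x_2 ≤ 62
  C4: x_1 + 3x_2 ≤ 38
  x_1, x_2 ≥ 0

Feasible with a bounded optimal solution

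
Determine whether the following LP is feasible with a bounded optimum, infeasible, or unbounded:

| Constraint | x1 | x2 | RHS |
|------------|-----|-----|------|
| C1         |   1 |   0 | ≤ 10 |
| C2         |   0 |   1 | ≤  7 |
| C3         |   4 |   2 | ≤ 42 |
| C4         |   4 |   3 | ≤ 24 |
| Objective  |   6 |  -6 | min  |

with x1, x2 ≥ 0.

Feasible with a bounded optimal solution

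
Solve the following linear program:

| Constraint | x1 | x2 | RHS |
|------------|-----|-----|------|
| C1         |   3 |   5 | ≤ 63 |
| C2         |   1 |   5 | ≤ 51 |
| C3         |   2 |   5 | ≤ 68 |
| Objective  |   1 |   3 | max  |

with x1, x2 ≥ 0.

Evaluate the objective at each vertex of the feasible region:
  z(0, 0) = 0
  z(21, 0) = 21
  z(6, 9) = 33  ←
  z(0, 10.2) = 30.6
The maximum is at x1 = 6, x2 = 9.

x1 = 6, x2 = 9, z = 33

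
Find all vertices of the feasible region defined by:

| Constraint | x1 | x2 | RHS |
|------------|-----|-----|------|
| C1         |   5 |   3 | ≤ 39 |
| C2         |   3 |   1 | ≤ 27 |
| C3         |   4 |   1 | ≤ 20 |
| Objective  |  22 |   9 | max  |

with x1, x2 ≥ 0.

(0, 0), (5, 0), (3, 8), (0, 13)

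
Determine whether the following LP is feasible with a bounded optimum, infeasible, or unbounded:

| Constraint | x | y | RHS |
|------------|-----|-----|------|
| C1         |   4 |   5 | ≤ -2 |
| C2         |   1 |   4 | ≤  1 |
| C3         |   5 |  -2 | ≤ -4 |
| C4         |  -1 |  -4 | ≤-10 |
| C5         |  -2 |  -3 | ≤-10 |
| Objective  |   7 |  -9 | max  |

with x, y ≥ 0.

Infeasible (no feasible solution exists)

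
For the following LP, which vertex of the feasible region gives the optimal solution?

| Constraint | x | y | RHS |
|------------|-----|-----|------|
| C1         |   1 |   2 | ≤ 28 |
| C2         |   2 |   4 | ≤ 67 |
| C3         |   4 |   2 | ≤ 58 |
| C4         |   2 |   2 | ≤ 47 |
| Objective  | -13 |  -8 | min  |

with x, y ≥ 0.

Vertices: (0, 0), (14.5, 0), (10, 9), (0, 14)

Evaluate the objective at each vertex of the feasible region:
  z(0, 0) = 0
  z(14.5, 0) = -188.5
  z(10, 9) = -202  ←
  z(0, 14) = -112
The minimum is at x = 10, y = 9.

(10, 9)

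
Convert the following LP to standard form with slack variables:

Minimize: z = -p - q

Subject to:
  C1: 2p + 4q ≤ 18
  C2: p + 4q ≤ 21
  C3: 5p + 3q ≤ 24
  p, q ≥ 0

min z = -p - q

s.t.
  2p + 4q + s1 = 18
  p + 4q + s2 = 21
  5p + 3q + s3 = 24
  p, q, s1, s2, s3 ≥ 0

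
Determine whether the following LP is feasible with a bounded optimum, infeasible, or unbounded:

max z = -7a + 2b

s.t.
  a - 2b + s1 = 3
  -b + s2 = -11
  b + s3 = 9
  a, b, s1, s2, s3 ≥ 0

Infeasible (no feasible solution exists)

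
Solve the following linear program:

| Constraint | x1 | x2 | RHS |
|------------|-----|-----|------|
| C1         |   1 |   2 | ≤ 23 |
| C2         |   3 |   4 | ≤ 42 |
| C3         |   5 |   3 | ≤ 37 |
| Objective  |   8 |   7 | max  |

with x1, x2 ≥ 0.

Evaluate the objective at each vertex of the feasible region:
  z(0, 0) = 0
  z(7.4, 0) = 59.2
  z(2, 9) = 79  ←
  z(0, 10.5) = 73.5
The maximum is at x1 = 2, x2 = 9.

x1 = 2, x2 = 9, z = 79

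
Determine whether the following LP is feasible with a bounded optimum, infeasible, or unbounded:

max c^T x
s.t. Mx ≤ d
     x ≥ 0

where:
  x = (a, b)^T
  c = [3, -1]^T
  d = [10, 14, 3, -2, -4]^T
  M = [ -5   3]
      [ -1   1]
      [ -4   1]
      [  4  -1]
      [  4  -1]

Infeasible (no feasible solution exists)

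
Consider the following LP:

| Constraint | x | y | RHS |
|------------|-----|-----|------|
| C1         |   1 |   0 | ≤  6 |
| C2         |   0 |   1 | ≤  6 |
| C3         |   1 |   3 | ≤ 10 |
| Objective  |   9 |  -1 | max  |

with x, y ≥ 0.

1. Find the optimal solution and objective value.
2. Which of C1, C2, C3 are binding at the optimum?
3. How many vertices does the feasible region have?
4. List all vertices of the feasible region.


1. x = 6, y = 0, z = 54
2. C1
3. 4
4. (0, 0), (6, 0), (6, 1.333), (0, 3.333)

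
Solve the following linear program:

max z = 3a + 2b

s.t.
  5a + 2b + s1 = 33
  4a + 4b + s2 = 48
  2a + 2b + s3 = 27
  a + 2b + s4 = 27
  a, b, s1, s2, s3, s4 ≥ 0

Evaluate the objective at each vertex of the feasible region:
  z(0, 0) = 0
  z(6.6, 0) = 19.8
  z(3, 9) = 27  ←
  z(0, 12) = 24
The maximum is at a = 3, b = 9.

a = 3, b = 9, z = 27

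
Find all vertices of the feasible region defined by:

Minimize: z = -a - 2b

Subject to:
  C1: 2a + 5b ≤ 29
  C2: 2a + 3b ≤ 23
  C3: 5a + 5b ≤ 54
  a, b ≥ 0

(0, 0), (10.8, 0), (9.4, 1.4), (7, 3), (0, 5.8)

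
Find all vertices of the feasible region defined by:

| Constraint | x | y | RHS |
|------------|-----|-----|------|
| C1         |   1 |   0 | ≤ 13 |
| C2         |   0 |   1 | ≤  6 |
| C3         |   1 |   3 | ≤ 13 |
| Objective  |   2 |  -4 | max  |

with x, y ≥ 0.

(0, 0), (13, 0), (0, 4.333)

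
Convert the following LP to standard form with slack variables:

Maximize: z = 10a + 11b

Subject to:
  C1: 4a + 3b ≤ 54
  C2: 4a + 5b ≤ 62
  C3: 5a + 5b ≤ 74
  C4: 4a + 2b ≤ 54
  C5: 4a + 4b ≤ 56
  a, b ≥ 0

max z = 10a + 11b

s.t.
  4a + 3b + s1 = 54
  4a + 5b + s2 = 62
  5a + 5b + s3 = 74
  4a + 2b + s4 = 54
  4a + 4b + s5 = 56
  a, b, s1, s2, s3, s4, s5 ≥ 0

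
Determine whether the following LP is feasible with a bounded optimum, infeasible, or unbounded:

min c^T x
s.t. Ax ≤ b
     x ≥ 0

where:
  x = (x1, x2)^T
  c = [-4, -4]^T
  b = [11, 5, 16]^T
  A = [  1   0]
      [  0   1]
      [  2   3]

Feasible with a bounded optimal solution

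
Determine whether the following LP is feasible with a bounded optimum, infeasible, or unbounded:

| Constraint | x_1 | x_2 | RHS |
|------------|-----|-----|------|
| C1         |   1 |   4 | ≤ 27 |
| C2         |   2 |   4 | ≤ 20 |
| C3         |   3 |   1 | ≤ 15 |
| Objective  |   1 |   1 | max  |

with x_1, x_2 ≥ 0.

Feasible with a bounded optimal solution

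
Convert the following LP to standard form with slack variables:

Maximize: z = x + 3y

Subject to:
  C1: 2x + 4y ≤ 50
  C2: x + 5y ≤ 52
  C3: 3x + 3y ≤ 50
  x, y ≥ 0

max z = x + 3y

s.t.
  2x + 4y + s1 = 50
  x + 5y + s2 = 52
  3x + 3y + s3 = 50
  x, y, s1, s2, s3 ≥ 0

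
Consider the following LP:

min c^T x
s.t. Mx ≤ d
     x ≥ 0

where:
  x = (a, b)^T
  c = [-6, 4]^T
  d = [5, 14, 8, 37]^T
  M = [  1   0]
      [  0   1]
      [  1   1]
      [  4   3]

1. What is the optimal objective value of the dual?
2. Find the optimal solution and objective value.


1. -30
2. a = 5, b = 0, z = -30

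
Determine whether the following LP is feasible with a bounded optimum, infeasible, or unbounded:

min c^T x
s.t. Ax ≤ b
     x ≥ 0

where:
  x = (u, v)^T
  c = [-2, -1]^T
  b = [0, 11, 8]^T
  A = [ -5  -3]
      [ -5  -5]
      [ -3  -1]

Unbounded (objective can decrease without bound)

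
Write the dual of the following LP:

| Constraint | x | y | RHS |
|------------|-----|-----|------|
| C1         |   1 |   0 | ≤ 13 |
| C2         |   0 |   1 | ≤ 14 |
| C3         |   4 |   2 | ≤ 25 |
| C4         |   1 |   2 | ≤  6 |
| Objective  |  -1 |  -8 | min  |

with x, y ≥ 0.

Primal min cᵀx s.t. Ax ≤ b, x ≥ 0  →  Dual max −bᵀy s.t. Aᵀy ≥ −c, y ≥ 0.

Maximize: z = -13y1 - 14y2 - 25y3 - 6y4

Subject to:
  y1 + 4y3 + y4 ≥ 1
  y2 + 2y3 + 2y4 ≥ 8
  y1, y2, y3, y4 ≥ 0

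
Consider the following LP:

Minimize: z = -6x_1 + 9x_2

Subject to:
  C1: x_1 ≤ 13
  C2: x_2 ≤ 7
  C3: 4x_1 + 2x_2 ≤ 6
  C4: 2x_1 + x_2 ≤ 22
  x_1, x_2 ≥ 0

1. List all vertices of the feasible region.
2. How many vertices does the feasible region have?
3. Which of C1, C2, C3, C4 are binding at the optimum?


1. (0, 0), (1.5, 0), (0, 3)
2. 3
3. C3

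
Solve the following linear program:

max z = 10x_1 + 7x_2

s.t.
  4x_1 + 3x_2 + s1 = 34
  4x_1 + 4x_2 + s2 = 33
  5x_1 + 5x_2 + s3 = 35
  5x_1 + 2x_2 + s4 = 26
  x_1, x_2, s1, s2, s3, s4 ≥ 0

Evaluate the objective at each vertex of the feasible region:
  z(0, 0) = 0
  z(5.2, 0) = 52
  z(4, 3) = 61  ←
  z(0, 7) = 49
The maximum is at x_1 = 4, x_2 = 3.

x_1 = 4, x_2 = 3, z = 61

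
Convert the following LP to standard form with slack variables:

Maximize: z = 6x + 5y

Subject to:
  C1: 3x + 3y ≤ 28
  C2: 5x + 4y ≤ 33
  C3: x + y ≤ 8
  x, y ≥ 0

max z = 6x + 5y

s.t.
  3x + 3y + s1 = 28
  5x + 4y + s2 = 33
  x + y + s3 = 8
  x, y, s1, s2, s3 ≥ 0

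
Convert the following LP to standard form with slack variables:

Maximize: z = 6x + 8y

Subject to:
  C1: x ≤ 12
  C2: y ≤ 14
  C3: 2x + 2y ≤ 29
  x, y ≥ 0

max z = 6x + 8y

s.t.
  x + s1 = 12
  y + s2 = 14
  2x + 2y + s3 = 29
  x, y, s1, s2, s3 ≥ 0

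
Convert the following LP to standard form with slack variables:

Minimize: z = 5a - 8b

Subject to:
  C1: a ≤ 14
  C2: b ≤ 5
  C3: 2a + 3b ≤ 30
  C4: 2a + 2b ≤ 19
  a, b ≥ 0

min z = 5a - 8b

s.t.
  a + s1 = 14
  b + s2 = 5
  2a + 3b + s3 = 30
  2a + 2b + s4 = 19
  a, b, s1, s2, s3, s4 ≥ 0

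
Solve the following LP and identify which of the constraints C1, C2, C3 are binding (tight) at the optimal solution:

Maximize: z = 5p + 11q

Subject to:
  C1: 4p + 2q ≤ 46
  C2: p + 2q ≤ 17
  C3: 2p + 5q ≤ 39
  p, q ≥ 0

At p = 7, q = 5, compute slack b - a·x for each constraint:
  C1: 46 − 38 = 8  (slack)
  C2: 17 − 17 = 0  (binding)
  C3: 39 − 39 = 0  (binding)

Optimal: p = 7, q = 5
Binding: C2, C3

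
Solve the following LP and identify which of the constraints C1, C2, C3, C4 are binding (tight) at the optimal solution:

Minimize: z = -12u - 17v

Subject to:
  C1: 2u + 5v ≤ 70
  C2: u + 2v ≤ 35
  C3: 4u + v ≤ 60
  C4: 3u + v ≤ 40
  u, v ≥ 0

At u = 10, v = 10, compute slack b - a·x for each constraint:
  C1: 70 − 70 = 0  (binding)
  C2: 35 − 30 = 5  (slack)
  C3: 60 − 50 = 10  (slack)
  C4: 40 − 40 = 0  (binding)

Optimal: u = 10, v = 10
Binding: C1, C4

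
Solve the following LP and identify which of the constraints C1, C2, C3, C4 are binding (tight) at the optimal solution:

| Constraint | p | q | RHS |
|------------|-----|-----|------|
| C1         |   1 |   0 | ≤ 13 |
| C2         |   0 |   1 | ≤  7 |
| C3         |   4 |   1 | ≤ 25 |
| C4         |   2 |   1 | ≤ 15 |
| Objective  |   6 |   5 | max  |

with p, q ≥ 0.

At p = 4, q = 7, compute slack b - a·x for each constraint:
  C1: 13 − 4 = 9  (slack)
  C2: 7 − 7 = 0  (binding)
  C3: 25 − 23 = 2  (slack)
  C4: 15 − 15 = 0  (binding)

Optimal: p = 4, q = 7
Binding: C2, C4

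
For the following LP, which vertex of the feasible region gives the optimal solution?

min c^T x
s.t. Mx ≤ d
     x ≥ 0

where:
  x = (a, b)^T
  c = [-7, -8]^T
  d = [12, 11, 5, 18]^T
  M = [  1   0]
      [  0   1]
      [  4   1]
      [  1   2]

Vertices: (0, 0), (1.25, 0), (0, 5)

Evaluate the objective at each vertex of the feasible region:
  z(0, 0) = 0
  z(1.25, 0) = -8.75
  z(0, 5) = -40  ←
The minimum is at a = 0, b = 5.

(0, 5)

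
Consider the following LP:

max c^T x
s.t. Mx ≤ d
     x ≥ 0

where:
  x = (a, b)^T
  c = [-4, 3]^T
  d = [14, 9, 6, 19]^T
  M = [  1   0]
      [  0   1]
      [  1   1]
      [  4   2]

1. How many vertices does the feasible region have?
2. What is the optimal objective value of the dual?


1. 4
2. 18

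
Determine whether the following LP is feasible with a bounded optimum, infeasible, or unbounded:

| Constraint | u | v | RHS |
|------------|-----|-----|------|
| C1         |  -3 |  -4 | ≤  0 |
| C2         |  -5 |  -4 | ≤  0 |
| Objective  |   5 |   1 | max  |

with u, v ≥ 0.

Unbounded (objective can increase without bound)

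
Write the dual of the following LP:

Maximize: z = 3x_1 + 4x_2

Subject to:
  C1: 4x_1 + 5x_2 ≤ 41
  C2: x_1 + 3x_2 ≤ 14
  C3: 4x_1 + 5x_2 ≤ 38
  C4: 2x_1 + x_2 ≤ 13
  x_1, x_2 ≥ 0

Primal max cᵀx s.t. Ax ≤ b, x ≥ 0  →  Dual min bᵀy s.t. Aᵀy ≥ c, y ≥ 0.

Minimize: z = 41y1 + 14y2 + 38y3 + 13y4

Subject to:
  4y1 + y2 + 4y3 + 2y4 ≥ 3
  5y1 + 3y2 + 5y3 + y4 ≥ 4
  y1, y2, y3, y4 ≥ 0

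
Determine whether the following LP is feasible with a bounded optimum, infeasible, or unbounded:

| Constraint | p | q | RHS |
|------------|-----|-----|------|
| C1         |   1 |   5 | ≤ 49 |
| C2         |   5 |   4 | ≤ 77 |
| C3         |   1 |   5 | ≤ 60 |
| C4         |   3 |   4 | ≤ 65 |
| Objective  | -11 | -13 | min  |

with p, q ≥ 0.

Feasible with a bounded optimal solution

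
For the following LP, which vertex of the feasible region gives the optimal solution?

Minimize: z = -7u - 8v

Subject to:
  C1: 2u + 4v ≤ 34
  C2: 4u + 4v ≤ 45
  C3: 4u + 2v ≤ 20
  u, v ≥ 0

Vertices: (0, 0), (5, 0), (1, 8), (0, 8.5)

Evaluate the objective at each vertex of the feasible region:
  z(0, 0) = 0
  z(5, 0) = -35
  z(1, 8) = -71  ←
  z(0, 8.5) = -68
The minimum is at u = 1, v = 8.

(1, 8)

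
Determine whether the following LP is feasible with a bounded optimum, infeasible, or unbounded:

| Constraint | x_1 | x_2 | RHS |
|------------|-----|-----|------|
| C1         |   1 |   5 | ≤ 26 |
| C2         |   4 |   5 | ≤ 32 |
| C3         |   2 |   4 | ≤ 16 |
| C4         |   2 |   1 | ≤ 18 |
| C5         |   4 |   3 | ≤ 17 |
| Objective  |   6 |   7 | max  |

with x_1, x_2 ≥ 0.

Feasible with a bounded optimal solution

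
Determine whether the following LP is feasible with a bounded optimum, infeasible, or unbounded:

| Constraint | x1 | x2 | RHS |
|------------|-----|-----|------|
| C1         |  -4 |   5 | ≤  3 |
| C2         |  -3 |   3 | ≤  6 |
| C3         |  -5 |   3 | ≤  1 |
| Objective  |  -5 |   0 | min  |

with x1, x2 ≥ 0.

Unbounded (objective can decrease without bound)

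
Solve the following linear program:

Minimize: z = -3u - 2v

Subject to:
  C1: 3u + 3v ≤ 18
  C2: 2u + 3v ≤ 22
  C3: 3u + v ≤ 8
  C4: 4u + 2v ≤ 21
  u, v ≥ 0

Evaluate the objective at each vertex of the feasible region:
  z(0, 0) = 0
  z(2.667, 0) = -8
  z(1, 5) = -13  ←
  z(0, 6) = -12
The minimum is at u = 1, v = 5.

u = 1, v = 5, z = -13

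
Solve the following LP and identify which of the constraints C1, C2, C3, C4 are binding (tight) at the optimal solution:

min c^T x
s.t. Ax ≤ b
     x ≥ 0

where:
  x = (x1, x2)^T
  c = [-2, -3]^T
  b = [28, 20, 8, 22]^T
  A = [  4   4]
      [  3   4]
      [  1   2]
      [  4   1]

At x1 = 4, x2 = 2, compute slack b - a·x for each constraint:
  C1: 28 − 24 = 4  (slack)
  C2: 20 − 20 = 0  (binding)
  C3: 8 − 8 = 0  (binding)
  C4: 22 − 18 = 4  (slack)

Optimal: x1 = 4, x2 = 2
Binding: C2, C3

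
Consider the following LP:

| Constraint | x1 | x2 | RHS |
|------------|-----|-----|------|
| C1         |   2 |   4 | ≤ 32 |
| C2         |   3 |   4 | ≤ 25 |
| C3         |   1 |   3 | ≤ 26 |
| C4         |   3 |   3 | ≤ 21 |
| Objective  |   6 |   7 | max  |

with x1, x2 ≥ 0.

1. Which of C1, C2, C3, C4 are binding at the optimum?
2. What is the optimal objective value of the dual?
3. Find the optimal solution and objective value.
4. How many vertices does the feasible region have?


1. C2, C4
2. 46
3. x1 = 3, x2 = 4, z = 46
4. 4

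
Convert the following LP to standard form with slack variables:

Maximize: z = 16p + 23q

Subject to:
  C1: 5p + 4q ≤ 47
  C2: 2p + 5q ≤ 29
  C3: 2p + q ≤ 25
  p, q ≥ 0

max z = 16p + 23q

s.t.
  5p + 4q + s1 = 47
  2p + 5q + s2 = 29
  2p + q + s3 = 25
  p, q, s1, s2, s3 ≥ 0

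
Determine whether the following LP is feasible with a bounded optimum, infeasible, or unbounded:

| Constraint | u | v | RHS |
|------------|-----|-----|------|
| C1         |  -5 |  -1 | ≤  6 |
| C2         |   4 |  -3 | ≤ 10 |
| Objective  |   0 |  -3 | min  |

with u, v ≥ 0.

Unbounded (objective can decrease without bound)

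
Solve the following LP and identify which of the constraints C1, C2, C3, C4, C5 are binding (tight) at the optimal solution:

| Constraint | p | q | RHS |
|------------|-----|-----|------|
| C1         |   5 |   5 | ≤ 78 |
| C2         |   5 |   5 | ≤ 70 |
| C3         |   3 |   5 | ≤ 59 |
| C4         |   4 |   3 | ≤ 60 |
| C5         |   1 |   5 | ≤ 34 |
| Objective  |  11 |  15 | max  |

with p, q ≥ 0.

At p = 9, q = 5, compute slack b - a·x for each constraint:
  C1: 78 − 70 = 8  (slack)
  C2: 70 − 70 = 0  (binding)
  C3: 59 − 52 = 7  (slack)
  C4: 60 − 51 = 9  (slack)
  C5: 34 − 34 = 0  (binding)

Optimal: p = 9, q = 5
Binding: C2, C5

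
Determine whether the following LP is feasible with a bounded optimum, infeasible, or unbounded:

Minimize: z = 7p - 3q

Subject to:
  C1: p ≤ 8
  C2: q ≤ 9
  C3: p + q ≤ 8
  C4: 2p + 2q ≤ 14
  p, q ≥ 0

Feasible with a bounded optimal solution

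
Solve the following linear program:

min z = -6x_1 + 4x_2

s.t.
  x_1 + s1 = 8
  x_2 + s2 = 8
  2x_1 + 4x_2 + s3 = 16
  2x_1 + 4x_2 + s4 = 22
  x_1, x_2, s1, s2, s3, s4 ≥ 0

Evaluate the objective at each vertex of the feasible region:
  z(0, 0) = 0
  z(8, 0) = -48  ←
  z(0, 4) = 16
The minimum is at x_1 = 8, x_2 = 0.

x_1 = 8, x_2 = 0, z = -48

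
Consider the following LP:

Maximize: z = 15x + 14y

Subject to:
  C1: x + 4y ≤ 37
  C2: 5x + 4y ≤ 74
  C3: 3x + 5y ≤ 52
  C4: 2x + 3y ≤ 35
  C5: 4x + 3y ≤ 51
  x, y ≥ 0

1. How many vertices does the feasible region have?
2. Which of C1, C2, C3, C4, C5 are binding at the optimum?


1. 5
2. C3, C5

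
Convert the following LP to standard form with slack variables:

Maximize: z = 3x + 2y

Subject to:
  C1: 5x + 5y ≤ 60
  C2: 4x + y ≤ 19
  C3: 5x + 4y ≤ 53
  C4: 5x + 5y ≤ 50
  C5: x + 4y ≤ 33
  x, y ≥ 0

max z = 3x + 2y

s.t.
  5x + 5y + s1 = 60
  4x + y + s2 = 19
  5x + 4y + s3 = 53
  5x + 5y + s4 = 50
  x + 4y + s5 = 33
  x, y, s1, s2, s3, s4, s5 ≥ 0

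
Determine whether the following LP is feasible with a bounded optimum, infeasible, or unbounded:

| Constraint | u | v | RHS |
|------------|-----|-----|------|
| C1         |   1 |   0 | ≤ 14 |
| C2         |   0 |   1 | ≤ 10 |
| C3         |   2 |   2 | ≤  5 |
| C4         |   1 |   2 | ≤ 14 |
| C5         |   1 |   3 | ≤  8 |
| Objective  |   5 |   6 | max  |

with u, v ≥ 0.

Feasible with a bounded optimal solution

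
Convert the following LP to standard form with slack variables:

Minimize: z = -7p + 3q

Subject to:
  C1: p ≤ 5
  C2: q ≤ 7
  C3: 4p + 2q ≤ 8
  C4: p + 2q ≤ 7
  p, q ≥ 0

min z = -7p + 3q

s.t.
  p + s1 = 5
  q + s2 = 7
  4p + 2q + s3 = 8
  p + 2q + s4 = 7
  p, q, s1, s2, s3, s4 ≥ 0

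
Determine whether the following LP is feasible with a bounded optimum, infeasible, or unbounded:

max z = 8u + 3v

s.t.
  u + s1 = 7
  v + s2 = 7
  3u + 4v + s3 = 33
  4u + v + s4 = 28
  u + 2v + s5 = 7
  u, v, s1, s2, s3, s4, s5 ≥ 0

Feasible with a bounded optimal solution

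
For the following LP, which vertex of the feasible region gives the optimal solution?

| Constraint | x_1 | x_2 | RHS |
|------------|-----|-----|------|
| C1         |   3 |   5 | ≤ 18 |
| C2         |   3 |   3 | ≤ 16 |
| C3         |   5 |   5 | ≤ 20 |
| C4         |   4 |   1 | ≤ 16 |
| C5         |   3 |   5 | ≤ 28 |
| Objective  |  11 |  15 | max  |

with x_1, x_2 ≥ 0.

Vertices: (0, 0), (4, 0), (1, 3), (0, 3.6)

Evaluate the objective at each vertex of the feasible region:
  z(0, 0) = 0
  z(4, 0) = 44
  z(1, 3) = 56  ←
  z(0, 3.6) = 54
The maximum is at x_1 = 1, x_2 = 3.

(1, 3)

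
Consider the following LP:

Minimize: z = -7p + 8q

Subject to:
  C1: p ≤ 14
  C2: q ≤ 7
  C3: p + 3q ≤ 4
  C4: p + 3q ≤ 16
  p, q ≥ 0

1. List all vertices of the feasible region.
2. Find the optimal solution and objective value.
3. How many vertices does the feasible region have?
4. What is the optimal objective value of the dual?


1. (0, 0), (4, 0), (0, 1.333)
2. p = 4, q = 0, z = -28
3. 3
4. -28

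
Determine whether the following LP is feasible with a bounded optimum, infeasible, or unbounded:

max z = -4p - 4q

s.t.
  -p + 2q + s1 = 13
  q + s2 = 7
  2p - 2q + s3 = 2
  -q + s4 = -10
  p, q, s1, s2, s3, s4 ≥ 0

Infeasible (no feasible solution exists)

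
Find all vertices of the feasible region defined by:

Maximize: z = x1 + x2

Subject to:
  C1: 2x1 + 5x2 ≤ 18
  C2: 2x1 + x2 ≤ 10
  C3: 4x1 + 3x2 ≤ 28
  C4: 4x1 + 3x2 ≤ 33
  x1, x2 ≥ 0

(0, 0), (5, 0), (4, 2), (0, 3.6)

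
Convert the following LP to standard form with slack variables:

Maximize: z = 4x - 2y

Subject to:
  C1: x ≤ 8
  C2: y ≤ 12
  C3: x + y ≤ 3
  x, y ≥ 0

max z = 4x - 2y

s.t.
  x + s1 = 8
  y + s2 = 12
  x + y + s3 = 3
  x, y, s1, s2, s3 ≥ 0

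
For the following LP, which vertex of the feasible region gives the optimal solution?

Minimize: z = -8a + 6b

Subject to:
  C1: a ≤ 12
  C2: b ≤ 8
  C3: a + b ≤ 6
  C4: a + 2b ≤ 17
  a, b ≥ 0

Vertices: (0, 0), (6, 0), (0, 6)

Evaluate the objective at each vertex of the feasible region:
  z(0, 0) = 0
  z(6, 0) = -48  ←
  z(0, 6) = 36
The minimum is at a = 6, b = 0.

(6, 0)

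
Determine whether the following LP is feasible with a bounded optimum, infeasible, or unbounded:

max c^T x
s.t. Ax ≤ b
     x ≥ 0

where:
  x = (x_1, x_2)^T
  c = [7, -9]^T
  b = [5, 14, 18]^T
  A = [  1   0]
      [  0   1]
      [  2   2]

Feasible with a bounded optimal solution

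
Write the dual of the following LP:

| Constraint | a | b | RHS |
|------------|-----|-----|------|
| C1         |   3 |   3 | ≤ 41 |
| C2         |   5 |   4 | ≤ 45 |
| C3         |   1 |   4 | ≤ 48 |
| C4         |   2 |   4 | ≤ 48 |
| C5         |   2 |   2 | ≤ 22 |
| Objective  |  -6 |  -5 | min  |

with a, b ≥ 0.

Primal min cᵀx s.t. Ax ≤ b, x ≥ 0  →  Dual max −bᵀy s.t. Aᵀy ≥ −c, y ≥ 0.

Maximize: z = -41y1 - 45y2 - 48y3 - 48y4 - 22y5

Subject to:
  3y1 + 5y2 + y3 + 2y4 + 2y5 ≥ 6
  3y1 + 4y2 + 4y3 + 4y4 + 2y5 ≥ 5
  y1, y2, y3, y4, y5 ≥ 0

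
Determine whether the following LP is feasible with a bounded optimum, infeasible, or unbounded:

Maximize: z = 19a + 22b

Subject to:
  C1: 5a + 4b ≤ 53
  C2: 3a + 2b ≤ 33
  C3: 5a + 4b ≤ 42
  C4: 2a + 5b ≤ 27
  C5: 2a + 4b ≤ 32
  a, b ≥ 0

Feasible with a bounded optimal solution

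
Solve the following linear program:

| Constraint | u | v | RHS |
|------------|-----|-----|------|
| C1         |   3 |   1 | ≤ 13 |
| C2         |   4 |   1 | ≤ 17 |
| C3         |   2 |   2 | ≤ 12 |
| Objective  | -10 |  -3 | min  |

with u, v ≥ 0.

Evaluate the objective at each vertex of the feasible region:
  z(0, 0) = 0
  z(4.25, 0) = -42.5
  z(4, 1) = -43  ←
  z(3.5, 2.5) = -42.5
  z(0, 6) = -18
The minimum is at u = 4, v = 1.

u = 4, v = 1, z = -43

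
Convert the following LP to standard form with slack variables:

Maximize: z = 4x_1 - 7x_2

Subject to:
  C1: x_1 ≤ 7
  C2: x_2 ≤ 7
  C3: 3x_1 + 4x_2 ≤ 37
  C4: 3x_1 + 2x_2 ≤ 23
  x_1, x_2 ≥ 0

max z = 4x_1 - 7x_2

s.t.
  x_1 + s1 = 7
  x_2 + s2 = 7
  3x_1 + 4x_2 + s3 = 37
  3x_1 + 2x_2 + s4 = 23
  x_1, x_2, s1, s2, s3, s4 ≥ 0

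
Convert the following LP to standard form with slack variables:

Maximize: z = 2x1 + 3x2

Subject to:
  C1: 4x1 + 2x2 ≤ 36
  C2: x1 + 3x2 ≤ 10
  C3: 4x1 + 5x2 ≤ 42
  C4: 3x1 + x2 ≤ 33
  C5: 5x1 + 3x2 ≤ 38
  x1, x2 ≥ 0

max z = 2x1 + 3x2

s.t.
  4x1 + 2x2 + s1 = 36
  x1 + 3x2 + s2 = 10
  4x1 + 5x2 + s3 = 42
  3x1 + x2 + s4 = 33
  5x1 + 3x2 + s5 = 38
  x1, x2, s1, s2, s3, s4, s5 ≥ 0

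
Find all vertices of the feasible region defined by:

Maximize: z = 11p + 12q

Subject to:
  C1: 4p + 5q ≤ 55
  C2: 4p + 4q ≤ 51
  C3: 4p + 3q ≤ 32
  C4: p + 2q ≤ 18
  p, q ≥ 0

(0, 0), (8, 0), (2, 8), (0, 9)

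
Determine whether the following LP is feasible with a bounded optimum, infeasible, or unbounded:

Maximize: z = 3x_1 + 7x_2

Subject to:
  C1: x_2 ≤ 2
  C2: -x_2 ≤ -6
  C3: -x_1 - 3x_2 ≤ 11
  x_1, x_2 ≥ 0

Infeasible (no feasible solution exists)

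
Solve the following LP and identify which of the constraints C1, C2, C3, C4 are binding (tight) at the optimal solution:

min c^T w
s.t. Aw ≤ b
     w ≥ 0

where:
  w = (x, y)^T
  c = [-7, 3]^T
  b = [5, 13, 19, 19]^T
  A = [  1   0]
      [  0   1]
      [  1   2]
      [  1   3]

At x = 5, y = 0, compute slack b - a·x for each constraint:
  C1: 5 − 5 = 0  (binding)
  C2: 13 − 0 = 13  (slack)
  C3: 19 − 5 = 14  (slack)
  C4: 19 − 5 = 14  (slack)

Optimal: x = 5, y = 0
Binding: C1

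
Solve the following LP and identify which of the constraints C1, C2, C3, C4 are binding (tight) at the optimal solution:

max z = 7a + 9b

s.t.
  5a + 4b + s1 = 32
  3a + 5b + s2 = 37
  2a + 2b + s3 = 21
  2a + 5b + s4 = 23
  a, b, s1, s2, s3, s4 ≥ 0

At a = 4, b = 3, compute slack b - a·x for each constraint:
  C1: 32 − 32 = 0  (binding)
  C2: 37 − 27 = 10  (slack)
  C3: 21 − 14 = 7  (slack)
  C4: 23 − 23 = 0  (binding)

Optimal: a = 4, b = 3
Binding: C1, C4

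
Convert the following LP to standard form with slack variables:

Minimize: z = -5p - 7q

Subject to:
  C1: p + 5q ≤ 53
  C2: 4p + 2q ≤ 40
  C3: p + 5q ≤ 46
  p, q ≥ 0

min z = -5p - 7q

s.t.
  p + 5q + s1 = 53
  4p + 2q + s2 = 40
  p + 5q + s3 = 46
  p, q, s1, s2, s3 ≥ 0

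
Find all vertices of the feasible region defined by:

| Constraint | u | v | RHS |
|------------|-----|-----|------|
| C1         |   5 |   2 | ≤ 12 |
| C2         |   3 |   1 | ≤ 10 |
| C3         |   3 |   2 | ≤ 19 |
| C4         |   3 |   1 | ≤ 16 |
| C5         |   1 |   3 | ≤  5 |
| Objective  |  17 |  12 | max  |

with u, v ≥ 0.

(0, 0), (2.4, 0), (2, 1), (0, 1.667)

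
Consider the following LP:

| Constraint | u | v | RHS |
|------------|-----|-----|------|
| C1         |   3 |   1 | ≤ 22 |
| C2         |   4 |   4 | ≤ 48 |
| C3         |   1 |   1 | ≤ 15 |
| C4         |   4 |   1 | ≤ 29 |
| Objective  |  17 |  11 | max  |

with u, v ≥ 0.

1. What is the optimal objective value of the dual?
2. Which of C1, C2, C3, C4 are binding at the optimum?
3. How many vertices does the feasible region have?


1. 162
2. C1, C2
3. 5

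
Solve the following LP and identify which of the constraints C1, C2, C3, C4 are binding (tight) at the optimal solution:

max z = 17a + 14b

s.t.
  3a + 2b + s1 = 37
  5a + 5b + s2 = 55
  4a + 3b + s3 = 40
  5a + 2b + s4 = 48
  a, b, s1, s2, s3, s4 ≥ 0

At a = 7, b = 4, compute slack b - a·x for each constraint:
  C1: 37 − 29 = 8  (slack)
  C2: 55 − 55 = 0  (binding)
  C3: 40 − 40 = 0  (binding)
  C4: 48 − 43 = 5  (slack)

Optimal: a = 7, b = 4
Binding: C2, C3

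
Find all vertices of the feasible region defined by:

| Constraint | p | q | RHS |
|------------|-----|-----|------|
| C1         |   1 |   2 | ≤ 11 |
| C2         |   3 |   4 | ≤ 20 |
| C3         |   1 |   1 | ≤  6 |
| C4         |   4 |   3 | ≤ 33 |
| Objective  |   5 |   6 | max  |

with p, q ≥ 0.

(0, 0), (6, 0), (4, 2), (0, 5)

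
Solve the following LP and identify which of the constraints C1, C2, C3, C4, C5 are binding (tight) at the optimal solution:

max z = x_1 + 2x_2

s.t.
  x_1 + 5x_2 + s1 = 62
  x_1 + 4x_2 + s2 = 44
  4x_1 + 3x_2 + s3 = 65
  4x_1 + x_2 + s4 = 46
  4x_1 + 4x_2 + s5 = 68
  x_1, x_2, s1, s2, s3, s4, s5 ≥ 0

At x_1 = 8, x_2 = 9, compute slack b - a·x for each constraint:
  C1: 62 − 53 = 9  (slack)
  C2: 44 − 44 = 0  (binding)
  C3: 65 − 59 = 6  (slack)
  C4: 46 − 41 = 5  (slack)
  C5: 68 − 68 = 0  (binding)

Optimal: x_1 = 8, x_2 = 9
Binding: C2, C5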